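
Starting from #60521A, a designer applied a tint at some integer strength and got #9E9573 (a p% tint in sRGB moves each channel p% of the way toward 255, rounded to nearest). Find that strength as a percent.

#60521A is rgb(96, 82, 26); #9E9573 is rgb(158, 149, 115).
On the B channel (widest range): 115 ≈ 26 + (p/100)(255 − 26), so p ≈ 100×(115 − 26)/(255 − 26) = 8900/229 = 38.86.
p = 39 reproduces all three channels after rounding.

39%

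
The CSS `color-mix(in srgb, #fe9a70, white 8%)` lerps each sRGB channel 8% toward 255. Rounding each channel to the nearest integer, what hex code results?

#fe9a70 is rgb(254, 154, 112).
Per channel, c → c + 0.08(255 − c):
  R: 254 + 0.08 = 254.08 → 254
  G: 154 + 0.08×(255−154) = 154 + 8.08 = 162.08 → 162
  B: 112 + 11.44 = 123.44 → 123
rgb(254, 162, 123) = #fea27b.

#fea27b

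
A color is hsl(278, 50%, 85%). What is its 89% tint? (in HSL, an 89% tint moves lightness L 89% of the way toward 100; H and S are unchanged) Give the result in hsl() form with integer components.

L moves 89% from 85 toward 100: 85 + 13.35 = 98.35 → 98.
H and S are unchanged.

hsl(278, 50%, 98%)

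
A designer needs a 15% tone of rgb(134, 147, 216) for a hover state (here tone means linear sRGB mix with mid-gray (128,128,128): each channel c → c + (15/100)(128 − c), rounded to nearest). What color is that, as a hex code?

Per channel, c → c + 0.15(128 − c):
  R: 134 − 0.9 = 133.1 → 133
  G: 147 + 0.15×(128−147) = 147 − 2.85 = 144.15 → 144
  B: 216 + 0.15×(128−216) = 216 − 13.2 = 202.8 → 203
rgb(133, 144, 203) = #8590CB.

#8590CB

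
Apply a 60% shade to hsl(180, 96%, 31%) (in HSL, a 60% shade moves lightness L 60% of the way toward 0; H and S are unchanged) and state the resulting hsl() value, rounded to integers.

L moves 60% from 31 toward 0: 31 − 18.6 = 12.4 → 12.
H and S are unchanged.

hsl(180, 96%, 12%)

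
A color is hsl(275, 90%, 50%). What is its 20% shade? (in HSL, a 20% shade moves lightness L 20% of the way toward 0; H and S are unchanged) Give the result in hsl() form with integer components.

L moves 20% from 50 toward 0: 50 − 10 = 40 → 40.
H and S are unchanged.

hsl(275, 90%, 40%)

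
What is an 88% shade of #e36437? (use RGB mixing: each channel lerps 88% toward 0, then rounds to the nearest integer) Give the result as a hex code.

#1b0c07

#e36437 is rgb(227, 100, 55).
Lerp each channel 88% toward 0:
  R: 227 + 0.88×(0−227) = 227 − 199.76 = 27.24 → 27
  G: 100 + 0.88×(0−100) = 100 − 88 = 12 → 12
  B: 55 − 48.4 = 6.6 → 7
rgb(27, 12, 7) = #1b0c07.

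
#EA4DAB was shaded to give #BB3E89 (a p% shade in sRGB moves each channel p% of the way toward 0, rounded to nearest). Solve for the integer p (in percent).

20%

#EA4DAB is rgb(234, 77, 171); #BB3E89 is rgb(187, 62, 137).
On the R channel (widest range): 187 ≈ 234 + (p/100)(0 − 234), so p ≈ 100×(187 − 234)/(0 − 234) = -4700/-234 = 20.09.
p = 20 reproduces all three channels after rounding.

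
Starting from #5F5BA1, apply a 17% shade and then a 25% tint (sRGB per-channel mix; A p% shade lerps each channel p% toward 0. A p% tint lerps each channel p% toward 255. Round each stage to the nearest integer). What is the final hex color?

#7B79A4

#5F5BA1 is rgb(95, 91, 161).
Lerp each channel 17% toward 0:
  R: 95 + 0.17×(0−95) = 95 − 16.15 = 78.85 → 79
  G: 91 − 15.47 = 75.53 → 76
  B: 161 + 0.17×(0−161) = 161 − 27.37 = 133.63 → 134
After the shade: rgb(79, 76, 134) = #4F4C86.
A 25% tint moves each channel 25% toward 255:
  R: 79 + 44 = 123 → 123
  G: 76 + 0.25×(255−76) = 76 + 44.75 = 120.75 → 121
  B: 134 + 0.25×(255−134) = 134 + 30.25 = 164.25 → 164
rgb(123, 121, 164) = #7B79A4.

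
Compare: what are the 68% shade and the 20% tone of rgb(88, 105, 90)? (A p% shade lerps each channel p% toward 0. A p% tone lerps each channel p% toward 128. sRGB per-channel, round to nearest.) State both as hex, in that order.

68% shade:
  R: 88 + 0.68×(0−88) = 88 − 59.84 = 28.16 → 28
  G: 105 + 0.68×(0−105) = 105 − 71.4 = 33.6 → 34
  B: 90 − 61.2 = 28.8 → 29
  → #1C221D
20% tone:
  R: 88 + 8 = 96 → 96
  G: 105 + 0.2×(128−105) = 105 + 4.6 = 109.6 → 110
  B: 90 + 0.2×(128−90) = 90 + 7.6 = 97.6 → 98
  → #606E62

#1C221D, #606E62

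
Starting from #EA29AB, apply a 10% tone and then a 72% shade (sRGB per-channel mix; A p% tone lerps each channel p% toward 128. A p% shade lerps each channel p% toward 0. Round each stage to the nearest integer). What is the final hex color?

#EA29AB is rgb(234, 41, 171).
Lerp each channel 10% toward 128:
  R: 234 − 10.6 = 223.4 → 223
  G: 41 + 0.1×(128−41) = 41 + 8.7 = 49.7 → 50
  B: 171 + 0.1×(128−171) = 171 − 4.3 = 166.7 → 167
After the tone: rgb(223, 50, 167) = #DF32A7.
Lerp each channel 72% toward 0:
  R: 223 + 0.72×(0−223) = 223 − 160.56 = 62.44 → 62
  G: 50 + 0.72×(0−50) = 50 − 36 = 14 → 14
  B: 167 + 0.72×(0−167) = 167 − 120.24 = 46.76 → 47
rgb(62, 14, 47) = #3E0E2F.

#3E0E2F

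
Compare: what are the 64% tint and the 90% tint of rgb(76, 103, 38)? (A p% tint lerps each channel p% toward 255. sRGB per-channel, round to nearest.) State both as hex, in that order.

#bfc8b1, #edf0e9

64% tint:
  R: 76 + 114.56 = 190.56 → 191
  G: 103 + 97.28 = 200.28 → 200
  B: 38 + 0.64×(255−38) = 38 + 138.88 = 176.88 → 177
  → #bfc8b1
90% tint:
  R: 76 + 0.9×(255−76) = 76 + 161.1 = 237.1 → 237
  G: 103 + 136.8 = 239.8 → 240
  B: 38 + 0.9×(255−38) = 38 + 195.3 = 233.3 → 233
  → #edf0e9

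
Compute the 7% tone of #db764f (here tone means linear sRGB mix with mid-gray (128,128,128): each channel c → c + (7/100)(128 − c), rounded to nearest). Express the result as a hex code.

#d57752

#db764f is rgb(219, 118, 79).
A 7% tone moves each channel 7% toward 128:
  R: 219 − 6.37 = 212.63 → 213
  G: 118 + 0.07×(128−118) = 118 + 0.7 = 118.7 → 119
  B: 79 + 3.43 = 82.43 → 82
rgb(213, 119, 82) = #d57752.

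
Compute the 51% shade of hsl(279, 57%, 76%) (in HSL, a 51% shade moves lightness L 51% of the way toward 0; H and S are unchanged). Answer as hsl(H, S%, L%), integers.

L moves 51% from 76 toward 0: 76 − 38.76 = 37.24 → 37.
H and S are unchanged.

hsl(279, 57%, 37%)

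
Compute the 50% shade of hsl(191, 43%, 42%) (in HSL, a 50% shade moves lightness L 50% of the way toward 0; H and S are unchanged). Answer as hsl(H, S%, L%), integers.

hsl(191, 43%, 21%)

L moves 50% from 42 toward 0: 42 − 21 = 21 → 21.
H and S are unchanged.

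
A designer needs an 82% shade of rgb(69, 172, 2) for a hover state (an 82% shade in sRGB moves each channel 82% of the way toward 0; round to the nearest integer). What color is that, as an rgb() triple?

An 82% shade moves each channel 82% toward 0:
  R: 69 − 56.58 = 12.42 → 12
  G: 172 + 0.82×(0−172) = 172 − 141.04 = 30.96 → 31
  B: 2 − 1.64 = 0.36 → 0

rgb(12, 31, 0)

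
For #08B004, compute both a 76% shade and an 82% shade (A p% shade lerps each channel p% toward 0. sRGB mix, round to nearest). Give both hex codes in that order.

#08B004 is rgb(8, 176, 4).
76% shade:
  R: 8 + 0.76×(0−8) = 8 − 6.08 = 1.92 → 2
  G: 176 + 0.76×(0−176) = 176 − 133.76 = 42.24 → 42
  B: 4 + 0.76×(0−4) = 4 − 3.04 = 0.96 → 1
  → #022A01
82% shade:
  R: 8 + 0.82×(0−8) = 8 − 6.56 = 1.44 → 1
  G: 176 − 144.32 = 31.68 → 32
  B: 4 − 3.28 = 0.72 → 1
  → #012001

#022A01, #012001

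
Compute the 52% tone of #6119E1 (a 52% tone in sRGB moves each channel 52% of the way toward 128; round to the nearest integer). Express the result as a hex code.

#714FAF

#6119E1 is rgb(97, 25, 225).
A 52% tone moves each channel 52% toward 128:
  R: 97 + 16.12 = 113.12 → 113
  G: 25 + 0.52×(128−25) = 25 + 53.56 = 78.56 → 79
  B: 225 + 0.52×(128−225) = 225 − 50.44 = 174.56 → 175
rgb(113, 79, 175) = #714FAF.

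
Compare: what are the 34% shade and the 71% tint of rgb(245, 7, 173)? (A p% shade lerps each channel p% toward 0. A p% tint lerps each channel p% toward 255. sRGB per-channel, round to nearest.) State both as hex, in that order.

34% shade:
  R: 245 − 83.3 = 161.7 → 162
  G: 7 + 0.34×(0−7) = 7 − 2.38 = 4.62 → 5
  B: 173 + 0.34×(0−173) = 173 − 58.82 = 114.18 → 114
  → #a20572
71% tint:
  R: 245 + 0.71×(255−245) = 245 + 7.1 = 252.1 → 252
  G: 7 + 176.08 = 183.08 → 183
  B: 173 + 0.71×(255−173) = 173 + 58.22 = 231.22 → 231
  → #fcb7e7

#a20572, #fcb7e7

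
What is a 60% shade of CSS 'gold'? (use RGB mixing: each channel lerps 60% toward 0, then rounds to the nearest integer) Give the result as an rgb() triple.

CSS gold is rgb(255, 215, 0).
Per channel, c → c + 0.6(0 − c):
  R: 255 + 0.6×(0−255) = 255 − 153 = 102 → 102
  G: 215 + 0.6×(0−215) = 215 − 129 = 86 → 86
  B: 0 + 0.6×(0−0) = 0 + 0 = 0 → 0

rgb(102, 86, 0)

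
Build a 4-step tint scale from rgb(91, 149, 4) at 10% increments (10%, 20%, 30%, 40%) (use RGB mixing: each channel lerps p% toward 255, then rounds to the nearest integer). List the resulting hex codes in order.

10%: (91 + 16.4 = 107.4→107, 149 + 10.6 = 159.6→160, 4 + 25.1 = 29.1→29) → #6BA01D
20%: (91 + 32.8 = 123.8→124, 149 + 21.2 = 170.2→170, 4 + 50.2 = 54.2→54) → #7CAA36
30%: (91 + 49.2 = 140.2→140, 149 + 31.8 = 180.8→181, 4 + 75.3 = 79.3→79) → #8CB54F
40%: (91 + 65.6 = 156.6→157, 149 + 42.4 = 191.4→191, 4 + 100.4 = 104.4→104) → #9DBF68

#6BA01D, #7CAA36, #8CB54F, #9DBF68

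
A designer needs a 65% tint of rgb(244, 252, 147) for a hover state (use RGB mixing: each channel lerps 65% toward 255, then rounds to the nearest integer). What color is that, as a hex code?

Lerp each channel 65% toward 255:
  R: 244 + 0.65×(255−244) = 244 + 7.15 = 251.15 → 251
  G: 252 + 0.65×(255−252) = 252 + 1.95 = 253.95 → 254
  B: 147 + 0.65×(255−147) = 147 + 70.2 = 217.2 → 217
rgb(251, 254, 217) = #FBFED9.

#FBFED9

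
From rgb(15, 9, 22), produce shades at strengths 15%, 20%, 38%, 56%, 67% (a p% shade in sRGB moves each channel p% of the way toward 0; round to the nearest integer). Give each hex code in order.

15%: (15 − 2.25 = 12.75→13, 9 − 1.35 = 7.65→8, 22 − 3.3 = 18.7→19) → #0D0813
20%: (15 − 3 = 12→12, 9 − 1.8 = 7.2→7, 22 − 4.4 = 17.6→18) → #0C0712
38%: (15 − 5.7 = 9.3→9, 9 − 3.42 = 5.58→6, 22 − 8.36 = 13.64→14) → #09060E
56%: (15 − 8.4 = 6.6→7, 9 − 5.04 = 3.96→4, 22 − 12.32 = 9.68→10) → #07040A
67%: (15 − 10.05 = 4.95→5, 9 − 6.03 = 2.97→3, 22 − 14.74 = 7.26→7) → #050307

#0D0813, #0C0712, #09060E, #07040A, #050307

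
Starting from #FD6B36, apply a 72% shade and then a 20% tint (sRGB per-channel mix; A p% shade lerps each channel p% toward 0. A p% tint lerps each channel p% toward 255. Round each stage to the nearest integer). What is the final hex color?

#FD6B36 is rgb(253, 107, 54).
Per channel, c → c + 0.72(0 − c):
  R: 253 + 0.72×(0−253) = 253 − 182.16 = 70.84 → 71
  G: 107 + 0.72×(0−107) = 107 − 77.04 = 29.96 → 30
  B: 54 + 0.72×(0−54) = 54 − 38.88 = 15.12 → 15
After the shade: rgb(71, 30, 15) = #471E0F.
A 20% tint moves each channel 20% toward 255:
  R: 71 + 0.2×(255−71) = 71 + 36.8 = 107.8 → 108
  G: 30 + 0.2×(255−30) = 30 + 45 = 75 → 75
  B: 15 + 0.2×(255−15) = 15 + 48 = 63 → 63
rgb(108, 75, 63) = #6C4B3F.

#6C4B3F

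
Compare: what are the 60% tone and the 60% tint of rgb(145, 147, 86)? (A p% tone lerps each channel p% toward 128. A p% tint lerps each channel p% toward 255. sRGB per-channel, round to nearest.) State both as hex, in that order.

60% tone:
  R: 145 + 0.6×(128−145) = 145 − 10.2 = 134.8 → 135
  G: 147 − 11.4 = 135.6 → 136
  B: 86 + 0.6×(128−86) = 86 + 25.2 = 111.2 → 111
  → #87886F
60% tint:
  R: 145 + 0.6×(255−145) = 145 + 66 = 211 → 211
  G: 147 + 0.6×(255−147) = 147 + 64.8 = 211.8 → 212
  B: 86 + 0.6×(255−86) = 86 + 101.4 = 187.4 → 187
  → #D3D4BB

#87886F, #D3D4BB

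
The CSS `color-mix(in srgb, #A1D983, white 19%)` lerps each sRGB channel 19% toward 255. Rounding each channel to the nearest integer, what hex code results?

#B3E09B

#A1D983 is rgb(161, 217, 131).
Lerp each channel 19% toward 255:
  R: 161 + 0.19×(255−161) = 161 + 17.86 = 178.86 → 179
  G: 217 + 7.22 = 224.22 → 224
  B: 131 + 0.19×(255−131) = 131 + 23.56 = 154.56 → 155
rgb(179, 224, 155) = #B3E09B.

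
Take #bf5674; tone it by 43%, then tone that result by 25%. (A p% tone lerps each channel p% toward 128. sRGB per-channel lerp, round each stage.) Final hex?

#9b6e7b

#bf5674 is rgb(191, 86, 116).
Per channel, c → c + 0.43(128 − c):
  R: 191 + 0.43×(128−191) = 191 − 27.09 = 163.91 → 164
  G: 86 + 18.06 = 104.06 → 104
  B: 116 + 5.16 = 121.16 → 121
After the tone: rgb(164, 104, 121) = #a46879.
Per channel, c → c + 0.25(128 − c):
  R: 164 − 9 = 155 → 155
  G: 104 + 0.25×(128−104) = 104 + 6 = 110 → 110
  B: 121 + 1.75 = 122.75 → 123
rgb(155, 110, 123) = #9b6e7b.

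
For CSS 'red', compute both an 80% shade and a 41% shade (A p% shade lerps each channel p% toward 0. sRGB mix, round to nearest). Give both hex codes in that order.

CSS red is rgb(255, 0, 0).
80% shade:
  R: 255 − 204 = 51 → 51
  G: 0 + 0 = 0 → 0
  B: 0 + 0 = 0 → 0
  → #330000
41% shade:
  R: 255 + 0.41×(0−255) = 255 − 104.55 = 150.45 → 150
  G: 0 + 0 = 0 → 0
  B: 0 + 0.41×(0−0) = 0 + 0 = 0 → 0
  → #960000

#330000, #960000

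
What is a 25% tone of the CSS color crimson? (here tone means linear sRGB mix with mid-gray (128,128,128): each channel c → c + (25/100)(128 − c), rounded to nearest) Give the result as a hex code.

CSS crimson is rgb(220, 20, 60).
Lerp each channel 25% toward 128:
  R: 220 + 0.25×(128−220) = 220 − 23 = 197 → 197
  G: 20 + 0.25×(128−20) = 20 + 27 = 47 → 47
  B: 60 + 0.25×(128−60) = 60 + 17 = 77 → 77
rgb(197, 47, 77) = #c52f4d.

#c52f4d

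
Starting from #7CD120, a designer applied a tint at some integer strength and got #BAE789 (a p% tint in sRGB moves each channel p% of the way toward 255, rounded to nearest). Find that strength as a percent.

47%

#7CD120 is rgb(124, 209, 32); #BAE789 is rgb(186, 231, 137).
On the B channel (widest range): 137 ≈ 32 + (p/100)(255 − 32), so p ≈ 100×(137 − 32)/(255 − 32) = 10500/223 = 47.09.
p = 47 reproduces all three channels after rounding.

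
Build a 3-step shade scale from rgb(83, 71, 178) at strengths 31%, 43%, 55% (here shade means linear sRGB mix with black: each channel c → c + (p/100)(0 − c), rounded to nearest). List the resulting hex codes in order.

#39317b, #2f2865, #252050

31%: (83 − 25.73 = 57.27→57, 71 − 22.01 = 48.99→49, 178 − 55.18 = 122.82→123) → #39317b
43%: (83 − 35.69 = 47.31→47, 71 − 30.53 = 40.47→40, 178 − 76.54 = 101.46→101) → #2f2865
55%: (83 − 45.65 = 37.35→37, 71 − 39.05 = 31.95→32, 178 − 97.9 = 80.1→80) → #252050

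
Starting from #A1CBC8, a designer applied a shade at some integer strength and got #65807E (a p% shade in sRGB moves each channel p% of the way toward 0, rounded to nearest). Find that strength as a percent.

37%

#A1CBC8 is rgb(161, 203, 200); #65807E is rgb(101, 128, 126).
On the G channel (widest range): 128 ≈ 203 + (p/100)(0 − 203), so p ≈ 100×(128 − 203)/(0 − 203) = -7500/-203 = 36.95.
p = 37 reproduces all three channels after rounding.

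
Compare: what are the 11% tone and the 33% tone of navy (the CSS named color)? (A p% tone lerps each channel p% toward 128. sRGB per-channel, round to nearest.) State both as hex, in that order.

CSS navy is rgb(0, 0, 128).
11% tone:
  R: 0 + 14.08 = 14.08 → 14
  G: 0 + 14.08 = 14.08 → 14
  B: 128 + 0.11×(128−128) = 128 + 0 = 128 → 128
  → #0e0e80
33% tone:
  R: 0 + 0.33×(128−0) = 0 + 42.24 = 42.24 → 42
  G: 0 + 0.33×(128−0) = 0 + 42.24 = 42.24 → 42
  B: 128 + 0 = 128 → 128
  → #2a2a80

#0e0e80, #2a2a80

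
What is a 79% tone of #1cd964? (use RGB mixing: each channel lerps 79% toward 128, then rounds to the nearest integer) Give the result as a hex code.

#6b937a

#1cd964 is rgb(28, 217, 100).
A 79% tone moves each channel 79% toward 128:
  R: 28 + 0.79×(128−28) = 28 + 79 = 107 → 107
  G: 217 − 70.31 = 146.69 → 147
  B: 100 + 0.79×(128−100) = 100 + 22.12 = 122.12 → 122
rgb(107, 147, 122) = #6b937a.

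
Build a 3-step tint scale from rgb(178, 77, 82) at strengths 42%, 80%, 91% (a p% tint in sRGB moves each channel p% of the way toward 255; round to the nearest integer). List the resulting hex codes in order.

42%: (178 + 32.34 = 210.34→210, 77 + 74.76 = 151.76→152, 82 + 72.66 = 154.66→155) → #D2989B
80%: (178 + 61.6 = 239.6→240, 77 + 142.4 = 219.4→219, 82 + 138.4 = 220.4→220) → #F0DBDC
91%: (178 + 70.07 = 248.07→248, 77 + 161.98 = 238.98→239, 82 + 157.43 = 239.43→239) → #F8EFEF

#D2989B, #F0DBDC, #F8EFEF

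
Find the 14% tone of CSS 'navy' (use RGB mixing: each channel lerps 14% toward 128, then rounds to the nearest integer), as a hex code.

#121280

CSS navy is rgb(0, 0, 128).
A 14% tone moves each channel 14% toward 128:
  R: 0 + 0.14×(128−0) = 0 + 17.92 = 17.92 → 18
  G: 0 + 17.92 = 17.92 → 18
  B: 128 + 0.14×(128−128) = 128 + 0 = 128 → 128
rgb(18, 18, 128) = #121280.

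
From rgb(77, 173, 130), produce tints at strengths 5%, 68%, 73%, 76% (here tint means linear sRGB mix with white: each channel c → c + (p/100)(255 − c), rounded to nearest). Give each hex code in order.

#56B188, #C6E5D7, #CFE9DD, #D4EBE1

5%: (77 + 8.9 = 85.9→86, 173 + 4.1 = 177.1→177, 130 + 6.25 = 136.25→136) → #56B188
68%: (77 + 121.04 = 198.04→198, 173 + 55.76 = 228.76→229, 130 + 85 = 215→215) → #C6E5D7
73%: (77 + 129.94 = 206.94→207, 173 + 59.86 = 232.86→233, 130 + 91.25 = 221.25→221) → #CFE9DD
76%: (77 + 135.28 = 212.28→212, 173 + 62.32 = 235.32→235, 130 + 95 = 225→225) → #D4EBE1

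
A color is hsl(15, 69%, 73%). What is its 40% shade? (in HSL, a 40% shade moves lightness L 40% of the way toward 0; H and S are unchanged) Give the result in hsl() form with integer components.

hsl(15, 69%, 44%)

L moves 40% from 73 toward 0: 73 − 29.2 = 43.8 → 44.
H and S are unchanged.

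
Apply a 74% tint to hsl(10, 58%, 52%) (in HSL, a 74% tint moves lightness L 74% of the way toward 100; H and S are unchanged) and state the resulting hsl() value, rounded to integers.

hsl(10, 58%, 88%)

L moves 74% from 52 toward 100: 52 + 35.52 = 87.52 → 88.
H and S are unchanged.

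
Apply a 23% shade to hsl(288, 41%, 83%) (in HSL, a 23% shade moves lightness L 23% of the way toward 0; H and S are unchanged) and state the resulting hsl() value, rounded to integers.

hsl(288, 41%, 64%)

L moves 23% from 83 toward 0: 83 − 19.09 = 63.91 → 64.
H and S are unchanged.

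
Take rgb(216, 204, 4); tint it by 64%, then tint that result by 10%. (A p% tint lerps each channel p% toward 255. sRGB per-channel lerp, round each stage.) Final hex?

#F2EFAE

Lerp each channel 64% toward 255:
  R: 216 + 24.96 = 240.96 → 241
  G: 204 + 32.64 = 236.64 → 237
  B: 4 + 0.64×(255−4) = 4 + 160.64 = 164.64 → 165
After the tint: rgb(241, 237, 165) = #F1EDA5.
Per channel, c → c + 0.1(255 − c):
  R: 241 + 0.1×(255−241) = 241 + 1.4 = 242.4 → 242
  G: 237 + 1.8 = 238.8 → 239
  B: 165 + 9 = 174 → 174
rgb(242, 239, 174) = #F2EFAE.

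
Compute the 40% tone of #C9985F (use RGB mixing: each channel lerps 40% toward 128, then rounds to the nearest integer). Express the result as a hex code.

#C9985F is rgb(201, 152, 95).
Per channel, c → c + 0.4(128 − c):
  R: 201 + 0.4×(128−201) = 201 − 29.2 = 171.8 → 172
  G: 152 + 0.4×(128−152) = 152 − 9.6 = 142.4 → 142
  B: 95 + 0.4×(128−95) = 95 + 13.2 = 108.2 → 108
rgb(172, 142, 108) = #AC8E6C.

#AC8E6C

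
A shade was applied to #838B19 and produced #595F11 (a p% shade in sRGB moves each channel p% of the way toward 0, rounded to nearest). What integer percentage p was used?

32%

#838B19 is rgb(131, 139, 25); #595F11 is rgb(89, 95, 17).
On the G channel (widest range): 95 ≈ 139 + (p/100)(0 − 139), so p ≈ 100×(95 − 139)/(0 − 139) = -4400/-139 = 31.65.
p = 32 reproduces all three channels after rounding.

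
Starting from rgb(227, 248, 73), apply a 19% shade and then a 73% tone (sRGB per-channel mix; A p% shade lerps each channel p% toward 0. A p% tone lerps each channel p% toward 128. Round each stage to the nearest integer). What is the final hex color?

Lerp each channel 19% toward 0:
  R: 227 + 0.19×(0−227) = 227 − 43.13 = 183.87 → 184
  G: 248 + 0.19×(0−248) = 248 − 47.12 = 200.88 → 201
  B: 73 + 0.19×(0−73) = 73 − 13.87 = 59.13 → 59
After the shade: rgb(184, 201, 59) = #b8c93b.
Lerp each channel 73% toward 128:
  R: 184 + 0.73×(128−184) = 184 − 40.88 = 143.12 → 143
  G: 201 + 0.73×(128−201) = 201 − 53.29 = 147.71 → 148
  B: 59 + 0.73×(128−59) = 59 + 50.37 = 109.37 → 109
rgb(143, 148, 109) = #8f946d.

#8f946d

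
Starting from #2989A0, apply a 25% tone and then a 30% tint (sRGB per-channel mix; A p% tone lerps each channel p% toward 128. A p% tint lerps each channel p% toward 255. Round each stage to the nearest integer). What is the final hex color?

#79ABB7

#2989A0 is rgb(41, 137, 160).
Per channel, c → c + 0.25(128 − c):
  R: 41 + 21.75 = 62.75 → 63
  G: 137 + 0.25×(128−137) = 137 − 2.25 = 134.75 → 135
  B: 160 + 0.25×(128−160) = 160 − 8 = 152 → 152
After the tone: rgb(63, 135, 152) = #3F8798.
Per channel, c → c + 0.3(255 − c):
  R: 63 + 0.3×(255−63) = 63 + 57.6 = 120.6 → 121
  G: 135 + 0.3×(255−135) = 135 + 36 = 171 → 171
  B: 152 + 0.3×(255−152) = 152 + 30.9 = 182.9 → 183
rgb(121, 171, 183) = #79ABB7.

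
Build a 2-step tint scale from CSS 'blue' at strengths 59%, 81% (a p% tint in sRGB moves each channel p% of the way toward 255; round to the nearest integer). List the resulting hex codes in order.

#9696ff, #cfcfff

CSS blue is rgb(0, 0, 255).
59%: (0 + 150.45 = 150.45→150, 0 + 150.45 = 150.45→150, 255→255) → #9696ff
81%: (0 + 206.55 = 206.55→207, 0 + 206.55 = 206.55→207, 255→255) → #cfcfff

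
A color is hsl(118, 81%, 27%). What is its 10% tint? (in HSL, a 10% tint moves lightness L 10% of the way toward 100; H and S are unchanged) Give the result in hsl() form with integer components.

L moves 10% from 27 toward 100: 27 + 7.3 = 34.3 → 34.
H and S are unchanged.

hsl(118, 81%, 34%)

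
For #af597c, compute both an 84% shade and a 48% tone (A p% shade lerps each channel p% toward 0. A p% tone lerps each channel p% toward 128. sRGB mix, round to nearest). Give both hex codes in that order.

#1c0e14, #986c7e

#af597c is rgb(175, 89, 124).
84% shade:
  R: 175 − 147 = 28 → 28
  G: 89 + 0.84×(0−89) = 89 − 74.76 = 14.24 → 14
  B: 124 + 0.84×(0−124) = 124 − 104.16 = 19.84 → 20
  → #1c0e14
48% tone:
  R: 175 − 22.56 = 152.44 → 152
  G: 89 + 0.48×(128−89) = 89 + 18.72 = 107.72 → 108
  B: 124 + 0.48×(128−124) = 124 + 1.92 = 125.92 → 126
  → #986c7e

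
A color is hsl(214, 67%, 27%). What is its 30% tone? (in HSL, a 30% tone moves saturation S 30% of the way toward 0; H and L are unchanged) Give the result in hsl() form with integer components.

hsl(214, 47%, 27%)

S moves 30% from 67 toward 0: 67 − 20.1 = 46.9 → 47.
H and L are unchanged.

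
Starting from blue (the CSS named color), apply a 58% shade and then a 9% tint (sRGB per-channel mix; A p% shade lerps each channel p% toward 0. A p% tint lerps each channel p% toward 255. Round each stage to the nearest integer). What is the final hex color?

#171778

CSS blue is rgb(0, 0, 255).
A 58% shade moves each channel 58% toward 0:
  R: 0 + 0 = 0 → 0
  G: 0 + 0 = 0 → 0
  B: 255 + 0.58×(0−255) = 255 − 147.9 = 107.1 → 107
After the shade: rgb(0, 0, 107) = #00006b.
Per channel, c → c + 0.09(255 − c):
  R: 0 + 22.95 = 22.95 → 23
  G: 0 + 0.09×(255−0) = 0 + 22.95 = 22.95 → 23
  B: 107 + 13.32 = 120.32 → 120
rgb(23, 23, 120) = #171778.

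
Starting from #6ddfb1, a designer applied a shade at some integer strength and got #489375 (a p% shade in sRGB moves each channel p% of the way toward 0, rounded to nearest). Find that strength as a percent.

#6ddfb1 is rgb(109, 223, 177); #489375 is rgb(72, 147, 117).
On the G channel (widest range): 147 ≈ 223 + (p/100)(0 − 223), so p ≈ 100×(147 − 223)/(0 − 223) = -7600/-223 = 34.08.
p = 34 reproduces all three channels after rounding.

34%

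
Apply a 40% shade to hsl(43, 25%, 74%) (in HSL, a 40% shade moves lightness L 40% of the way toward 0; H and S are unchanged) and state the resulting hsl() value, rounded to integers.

hsl(43, 25%, 44%)

L moves 40% from 74 toward 0: 74 − 29.6 = 44.4 → 44.
H and S are unchanged.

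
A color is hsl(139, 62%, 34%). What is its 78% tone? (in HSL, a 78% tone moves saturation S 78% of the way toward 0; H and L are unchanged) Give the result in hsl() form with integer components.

hsl(139, 14%, 34%)

S moves 78% from 62 toward 0: 62 − 48.36 = 13.64 → 14.
H and L are unchanged.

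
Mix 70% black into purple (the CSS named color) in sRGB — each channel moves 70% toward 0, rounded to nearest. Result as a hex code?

CSS purple is rgb(128, 0, 128).
Per channel, c → c + 0.7(0 − c):
  R: 128 − 89.6 = 38.4 → 38
  G: 0 + 0 = 0 → 0
  B: 128 + 0.7×(0−128) = 128 − 89.6 = 38.4 → 38
rgb(38, 0, 38) = #260026.

#260026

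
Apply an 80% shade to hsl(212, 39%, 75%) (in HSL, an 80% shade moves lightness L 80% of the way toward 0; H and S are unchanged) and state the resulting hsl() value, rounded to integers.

hsl(212, 39%, 15%)

L moves 80% from 75 toward 0: 75 − 60 = 15 → 15.
H and S are unchanged.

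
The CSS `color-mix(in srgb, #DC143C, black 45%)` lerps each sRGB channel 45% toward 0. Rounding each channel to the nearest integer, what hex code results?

#DC143C is rgb(220, 20, 60).
Lerp each channel 45% toward 0:
  R: 220 + 0.45×(0−220) = 220 − 99 = 121 → 121
  G: 20 − 9 = 11 → 11
  B: 60 + 0.45×(0−60) = 60 − 27 = 33 → 33
rgb(121, 11, 33) = #790B21.

#790B21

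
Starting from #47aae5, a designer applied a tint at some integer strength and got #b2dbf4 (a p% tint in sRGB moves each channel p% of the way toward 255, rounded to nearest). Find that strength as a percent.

#47aae5 is rgb(71, 170, 229); #b2dbf4 is rgb(178, 219, 244).
On the R channel (widest range): 178 ≈ 71 + (p/100)(255 − 71), so p ≈ 100×(178 − 71)/(255 − 71) = 10700/184 = 58.15.
p = 58 reproduces all three channels after rounding.

58%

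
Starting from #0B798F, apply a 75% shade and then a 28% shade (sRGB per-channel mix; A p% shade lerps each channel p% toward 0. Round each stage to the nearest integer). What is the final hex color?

#02161A

#0B798F is rgb(11, 121, 143).
Lerp each channel 75% toward 0:
  R: 11 + 0.75×(0−11) = 11 − 8.25 = 2.75 → 3
  G: 121 + 0.75×(0−121) = 121 − 90.75 = 30.25 → 30
  B: 143 − 107.25 = 35.75 → 36
After the shade: rgb(3, 30, 36) = #031E24.
Lerp each channel 28% toward 0:
  R: 3 − 0.84 = 2.16 → 2
  G: 30 − 8.4 = 21.6 → 22
  B: 36 + 0.28×(0−36) = 36 − 10.08 = 25.92 → 26
rgb(2, 22, 26) = #02161A.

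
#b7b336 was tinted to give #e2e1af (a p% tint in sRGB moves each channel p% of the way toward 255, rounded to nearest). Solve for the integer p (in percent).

#b7b336 is rgb(183, 179, 54); #e2e1af is rgb(226, 225, 175).
On the B channel (widest range): 175 ≈ 54 + (p/100)(255 − 54), so p ≈ 100×(175 − 54)/(255 − 54) = 12100/201 = 60.20.
p = 60 reproduces all three channels after rounding.

60%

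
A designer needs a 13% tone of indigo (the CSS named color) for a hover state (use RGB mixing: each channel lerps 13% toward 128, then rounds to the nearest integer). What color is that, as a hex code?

#521182

CSS indigo is rgb(75, 0, 130).
A 13% tone moves each channel 13% toward 128:
  R: 75 + 0.13×(128−75) = 75 + 6.89 = 81.89 → 82
  G: 0 + 0.13×(128−0) = 0 + 16.64 = 16.64 → 17
  B: 130 − 0.26 = 129.74 → 130
rgb(82, 17, 130) = #521182.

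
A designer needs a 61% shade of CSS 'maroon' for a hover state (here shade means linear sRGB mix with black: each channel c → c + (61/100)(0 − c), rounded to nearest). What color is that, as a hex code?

CSS maroon is rgb(128, 0, 0).
Lerp each channel 61% toward 0:
  R: 128 + 0.61×(0−128) = 128 − 78.08 = 49.92 → 50
  G: 0 + 0.61×(0−0) = 0 + 0 = 0 → 0
  B: 0 + 0.61×(0−0) = 0 + 0 = 0 → 0
rgb(50, 0, 0) = #320000.

#320000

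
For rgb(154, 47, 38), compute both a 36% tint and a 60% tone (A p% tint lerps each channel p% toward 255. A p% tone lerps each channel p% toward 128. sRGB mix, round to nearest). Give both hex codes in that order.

36% tint:
  R: 154 + 0.36×(255−154) = 154 + 36.36 = 190.36 → 190
  G: 47 + 74.88 = 121.88 → 122
  B: 38 + 0.36×(255−38) = 38 + 78.12 = 116.12 → 116
  → #BE7A74
60% tone:
  R: 154 − 15.6 = 138.4 → 138
  G: 47 + 0.6×(128−47) = 47 + 48.6 = 95.6 → 96
  B: 38 + 0.6×(128−38) = 38 + 54 = 92 → 92
  → #8A605C

#BE7A74, #8A605C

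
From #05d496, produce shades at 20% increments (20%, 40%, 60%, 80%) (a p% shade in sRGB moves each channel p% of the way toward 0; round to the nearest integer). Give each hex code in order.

#05d496 is rgb(5, 212, 150).
20%: (5 − 1 = 4→4, 212 − 42.4 = 169.6→170, 150 − 30 = 120→120) → #04aa78
40%: (5 − 2 = 3→3, 212 − 84.8 = 127.2→127, 150 − 60 = 90→90) → #037f5a
60%: (5 − 3 = 2→2, 212 − 127.2 = 84.8→85, 150 − 90 = 60→60) → #02553c
80%: (5 − 4 = 1→1, 212 − 169.6 = 42.4→42, 150 − 120 = 30→30) → #012a1e

#04aa78, #037f5a, #02553c, #012a1e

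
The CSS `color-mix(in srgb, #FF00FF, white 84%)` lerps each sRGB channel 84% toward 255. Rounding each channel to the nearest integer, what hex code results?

#FFD6FF

#FF00FF is rgb(255, 0, 255).
Lerp each channel 84% toward 255:
  R: 255 + 0.84×(255−255) = 255 + 0 = 255 → 255
  G: 0 + 214.2 = 214.2 → 214
  B: 255 + 0 = 255 → 255
rgb(255, 214, 255) = #FFD6FF.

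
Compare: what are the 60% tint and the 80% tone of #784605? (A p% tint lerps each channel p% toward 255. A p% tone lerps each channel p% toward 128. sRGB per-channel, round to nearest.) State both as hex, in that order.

#784605 is rgb(120, 70, 5).
60% tint:
  R: 120 + 81 = 201 → 201
  G: 70 + 0.6×(255−70) = 70 + 111 = 181 → 181
  B: 5 + 150 = 155 → 155
  → #c9b59b
80% tone:
  R: 120 + 0.8×(128−120) = 120 + 6.4 = 126.4 → 126
  G: 70 + 0.8×(128−70) = 70 + 46.4 = 116.4 → 116
  B: 5 + 0.8×(128−5) = 5 + 98.4 = 103.4 → 103
  → #7e7467

#c9b59b, #7e7467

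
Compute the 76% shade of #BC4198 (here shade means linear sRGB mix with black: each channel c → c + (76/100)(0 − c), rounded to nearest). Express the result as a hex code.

#BC4198 is rgb(188, 65, 152).
Lerp each channel 76% toward 0:
  R: 188 + 0.76×(0−188) = 188 − 142.88 = 45.12 → 45
  G: 65 − 49.4 = 15.6 → 16
  B: 152 − 115.52 = 36.48 → 36
rgb(45, 16, 36) = #2D1024.

#2D1024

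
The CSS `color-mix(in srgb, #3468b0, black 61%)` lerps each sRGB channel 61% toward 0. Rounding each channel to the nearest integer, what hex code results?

#3468b0 is rgb(52, 104, 176).
Per channel, c → c + 0.61(0 − c):
  R: 52 − 31.72 = 20.28 → 20
  G: 104 + 0.61×(0−104) = 104 − 63.44 = 40.56 → 41
  B: 176 + 0.61×(0−176) = 176 − 107.36 = 68.64 → 69
rgb(20, 41, 69) = #142945.

#142945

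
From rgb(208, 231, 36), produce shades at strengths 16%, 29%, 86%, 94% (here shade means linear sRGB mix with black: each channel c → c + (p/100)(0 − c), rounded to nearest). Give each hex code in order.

#afc21e, #94a41a, #1d2005, #0c0e02

16%: (208 − 33.28 = 174.72→175, 231 − 36.96 = 194.04→194, 36 − 5.76 = 30.24→30) → #afc21e
29%: (208 − 60.32 = 147.68→148, 231 − 66.99 = 164.01→164, 36 − 10.44 = 25.56→26) → #94a41a
86%: (208 − 178.88 = 29.12→29, 231 − 198.66 = 32.34→32, 36 − 30.96 = 5.04→5) → #1d2005
94%: (208 − 195.52 = 12.48→12, 231 − 217.14 = 13.86→14, 36 − 33.84 = 2.16→2) → #0c0e02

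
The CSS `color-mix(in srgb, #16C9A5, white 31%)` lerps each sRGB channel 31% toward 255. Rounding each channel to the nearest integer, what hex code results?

#16C9A5 is rgb(22, 201, 165).
Per channel, c → c + 0.31(255 − c):
  R: 22 + 0.31×(255−22) = 22 + 72.23 = 94.23 → 94
  G: 201 + 0.31×(255−201) = 201 + 16.74 = 217.74 → 218
  B: 165 + 27.9 = 192.9 → 193
rgb(94, 218, 193) = #5EDAC1.

#5EDAC1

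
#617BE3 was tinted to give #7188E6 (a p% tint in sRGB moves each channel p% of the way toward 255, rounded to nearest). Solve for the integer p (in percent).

10%

#617BE3 is rgb(97, 123, 227); #7188E6 is rgb(113, 136, 230).
On the R channel (widest range): 113 ≈ 97 + (p/100)(255 − 97), so p ≈ 100×(113 − 97)/(255 − 97) = 1600/158 = 10.13.
p = 10 reproduces all three channels after rounding.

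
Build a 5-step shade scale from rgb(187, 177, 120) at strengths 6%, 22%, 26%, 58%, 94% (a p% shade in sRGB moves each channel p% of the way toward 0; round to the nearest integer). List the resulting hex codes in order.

6%: (187 − 11.22 = 175.78→176, 177 − 10.62 = 166.38→166, 120 − 7.2 = 112.8→113) → #B0A671
22%: (187 − 41.14 = 145.86→146, 177 − 38.94 = 138.06→138, 120 − 26.4 = 93.6→94) → #928A5E
26%: (187 − 48.62 = 138.38→138, 177 − 46.02 = 130.98→131, 120 − 31.2 = 88.8→89) → #8A8359
58%: (187 − 108.46 = 78.54→79, 177 − 102.66 = 74.34→74, 120 − 69.6 = 50.4→50) → #4F4A32
94%: (187 − 175.78 = 11.22→11, 177 − 166.38 = 10.62→11, 120 − 112.8 = 7.2→7) → #0B0B07

#B0A671, #928A5E, #8A8359, #4F4A32, #0B0B07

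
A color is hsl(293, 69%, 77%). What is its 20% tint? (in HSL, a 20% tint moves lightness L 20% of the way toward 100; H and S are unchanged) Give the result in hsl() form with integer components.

hsl(293, 69%, 82%)

L moves 20% from 77 toward 100: 77 + 4.6 = 81.6 → 82.
H and S are unchanged.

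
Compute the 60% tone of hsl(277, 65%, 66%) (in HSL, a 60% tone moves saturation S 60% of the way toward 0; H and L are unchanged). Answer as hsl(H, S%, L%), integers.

hsl(277, 26%, 66%)

S moves 60% from 65 toward 0: 65 − 39 = 26 → 26.
H and L are unchanged.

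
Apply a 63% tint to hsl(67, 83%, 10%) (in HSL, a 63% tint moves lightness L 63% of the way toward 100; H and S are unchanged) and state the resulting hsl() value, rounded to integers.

L moves 63% from 10 toward 100: 10 + 56.7 = 66.7 → 67.
H and S are unchanged.

hsl(67, 83%, 67%)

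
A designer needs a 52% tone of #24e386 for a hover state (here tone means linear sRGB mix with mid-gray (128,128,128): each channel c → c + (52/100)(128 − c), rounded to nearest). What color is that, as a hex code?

#54b083

#24e386 is rgb(36, 227, 134).
A 52% tone moves each channel 52% toward 128:
  R: 36 + 0.52×(128−36) = 36 + 47.84 = 83.84 → 84
  G: 227 − 51.48 = 175.52 → 176
  B: 134 + 0.52×(128−134) = 134 − 3.12 = 130.88 → 131
rgb(84, 176, 131) = #54b083.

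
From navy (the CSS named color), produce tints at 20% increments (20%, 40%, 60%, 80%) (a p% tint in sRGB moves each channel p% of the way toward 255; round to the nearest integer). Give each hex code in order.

#333399, #6666b3, #9999cc, #cccce6

CSS navy is rgb(0, 0, 128).
20%: (0 + 51 = 51→51, 0 + 51 = 51→51, 128 + 25.4 = 153.4→153) → #333399
40%: (0 + 102 = 102→102, 0 + 102 = 102→102, 128 + 50.8 = 178.8→179) → #6666b3
60%: (0 + 153 = 153→153, 0 + 153 = 153→153, 128 + 76.2 = 204.2→204) → #9999cc
80%: (0 + 204 = 204→204, 0 + 204 = 204→204, 128 + 101.6 = 229.6→230) → #cccce6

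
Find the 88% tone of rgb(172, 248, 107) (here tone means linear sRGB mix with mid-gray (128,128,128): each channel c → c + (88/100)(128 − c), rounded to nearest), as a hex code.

#858e7d

Lerp each channel 88% toward 128:
  R: 172 − 38.72 = 133.28 → 133
  G: 248 − 105.6 = 142.4 → 142
  B: 107 + 0.88×(128−107) = 107 + 18.48 = 125.48 → 125
rgb(133, 142, 125) = #858e7d.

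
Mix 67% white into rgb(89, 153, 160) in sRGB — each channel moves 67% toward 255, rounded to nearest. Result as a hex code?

#C8DDE0

A 67% tint moves each channel 67% toward 255:
  R: 89 + 111.22 = 200.22 → 200
  G: 153 + 68.34 = 221.34 → 221
  B: 160 + 0.67×(255−160) = 160 + 63.65 = 223.65 → 224
rgb(200, 221, 224) = #C8DDE0.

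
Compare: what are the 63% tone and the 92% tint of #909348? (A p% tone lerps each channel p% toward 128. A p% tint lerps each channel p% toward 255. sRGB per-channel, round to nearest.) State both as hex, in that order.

#86876B, #F6F6F0

#909348 is rgb(144, 147, 72).
63% tone:
  R: 144 + 0.63×(128−144) = 144 − 10.08 = 133.92 → 134
  G: 147 − 11.97 = 135.03 → 135
  B: 72 + 0.63×(128−72) = 72 + 35.28 = 107.28 → 107
  → #86876B
92% tint:
  R: 144 + 102.12 = 246.12 → 246
  G: 147 + 99.36 = 246.36 → 246
  B: 72 + 0.92×(255−72) = 72 + 168.36 = 240.36 → 240
  → #F6F6F0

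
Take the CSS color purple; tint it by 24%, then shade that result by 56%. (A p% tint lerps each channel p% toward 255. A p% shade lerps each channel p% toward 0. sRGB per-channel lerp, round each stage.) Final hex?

CSS purple is rgb(128, 0, 128).
Per channel, c → c + 0.24(255 − c):
  R: 128 + 0.24×(255−128) = 128 + 30.48 = 158.48 → 158
  G: 0 + 0.24×(255−0) = 0 + 61.2 = 61.2 → 61
  B: 128 + 0.24×(255−128) = 128 + 30.48 = 158.48 → 158
After the tint: rgb(158, 61, 158) = #9E3D9E.
Per channel, c → c + 0.56(0 − c):
  R: 158 + 0.56×(0−158) = 158 − 88.48 = 69.52 → 70
  G: 61 − 34.16 = 26.84 → 27
  B: 158 + 0.56×(0−158) = 158 − 88.48 = 69.52 → 70
rgb(70, 27, 70) = #461B46.

#461B46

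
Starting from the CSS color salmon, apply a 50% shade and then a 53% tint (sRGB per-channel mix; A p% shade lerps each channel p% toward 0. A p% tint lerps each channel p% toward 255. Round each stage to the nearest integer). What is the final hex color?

CSS salmon is rgb(250, 128, 114).
A 50% shade moves each channel 50% toward 0:
  R: 250 + 0.5×(0−250) = 250 − 125 = 125 → 125
  G: 128 − 64 = 64 → 64
  B: 114 + 0.5×(0−114) = 114 − 57 = 57 → 57
After the shade: rgb(125, 64, 57) = #7d4039.
A 53% tint moves each channel 53% toward 255:
  R: 125 + 68.9 = 193.9 → 194
  G: 64 + 101.23 = 165.23 → 165
  B: 57 + 104.94 = 161.94 → 162
rgb(194, 165, 162) = #c2a5a2.

#c2a5a2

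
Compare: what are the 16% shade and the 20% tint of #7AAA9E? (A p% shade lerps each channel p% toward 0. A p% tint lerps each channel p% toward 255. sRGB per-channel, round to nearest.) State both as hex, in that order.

#668F85, #95BBB1

#7AAA9E is rgb(122, 170, 158).
16% shade:
  R: 122 + 0.16×(0−122) = 122 − 19.52 = 102.48 → 102
  G: 170 − 27.2 = 142.8 → 143
  B: 158 + 0.16×(0−158) = 158 − 25.28 = 132.72 → 133
  → #668F85
20% tint:
  R: 122 + 0.2×(255−122) = 122 + 26.6 = 148.6 → 149
  G: 170 + 0.2×(255−170) = 170 + 17 = 187 → 187
  B: 158 + 0.2×(255−158) = 158 + 19.4 = 177.4 → 177
  → #95BBB1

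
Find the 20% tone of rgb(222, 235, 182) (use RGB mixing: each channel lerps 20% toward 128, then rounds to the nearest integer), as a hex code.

A 20% tone moves each channel 20% toward 128:
  R: 222 + 0.2×(128−222) = 222 − 18.8 = 203.2 → 203
  G: 235 + 0.2×(128−235) = 235 − 21.4 = 213.6 → 214
  B: 182 − 10.8 = 171.2 → 171
rgb(203, 214, 171) = #CBD6AB.

#CBD6AB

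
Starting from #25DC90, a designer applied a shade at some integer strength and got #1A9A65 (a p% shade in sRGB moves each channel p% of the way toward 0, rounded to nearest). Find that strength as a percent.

#25DC90 is rgb(37, 220, 144); #1A9A65 is rgb(26, 154, 101).
On the G channel (widest range): 154 ≈ 220 + (p/100)(0 − 220), so p ≈ 100×(154 − 220)/(0 − 220) = -6600/-220 = 30.00.
p = 30 reproduces all three channels after rounding.

30%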